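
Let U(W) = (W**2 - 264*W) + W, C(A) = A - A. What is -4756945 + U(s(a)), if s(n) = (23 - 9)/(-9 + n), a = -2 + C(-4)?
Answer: -575549647/121 ≈ -4.7566e+6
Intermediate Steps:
C(A) = 0
a = -2 (a = -2 + 0 = -2)
s(n) = 14/(-9 + n)
U(W) = W**2 - 263*W
-4756945 + U(s(a)) = -4756945 + (14/(-9 - 2))*(-263 + 14/(-9 - 2)) = -4756945 + (14/(-11))*(-263 + 14/(-11)) = -4756945 + (14*(-1/11))*(-263 + 14*(-1/11)) = -4756945 - 14*(-263 - 14/11)/11 = -4756945 - 14/11*(-2907/11) = -4756945 + 40698/121 = -575549647/121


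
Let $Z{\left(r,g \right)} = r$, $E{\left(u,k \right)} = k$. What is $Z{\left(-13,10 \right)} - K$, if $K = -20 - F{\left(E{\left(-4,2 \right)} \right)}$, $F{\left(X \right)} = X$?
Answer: $9$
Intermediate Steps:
$K = -22$ ($K = -20 - 2 = -22$)
$Z{\left(-13,10 \right)} - K = -13 - -22 = -13 + 22 = 9$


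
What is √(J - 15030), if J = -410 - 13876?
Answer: 2*I*√7329 ≈ 171.22*I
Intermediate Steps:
J = -14286
√(J - 15030) = √(-14286 - 15030) = √(-29316) = 2*I*√7329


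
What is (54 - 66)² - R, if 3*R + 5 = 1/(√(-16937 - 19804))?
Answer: 437/3 + I*√36741/110223 ≈ 145.67 + 0.001739*I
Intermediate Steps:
R = -5/3 - I*√36741/110223 (R = -5/3 + 1/(3*(√(-16937 - 19804))) = -5/3 + 1/(3*(√(-36741))) = -5/3 + 1/(3*((I*√36741))) = -5/3 + (-I*√36741/36741)/3 = -5/3 - I*√36741/110223 ≈ -1.6667 - 0.001739*I)
(54 - 66)² - R = (54 - 66)² - (-5/3 - I*√36741/110223) = (-12)² + (5/3 + I*√36741/110223) = 144 + (5/3 + I*√36741/110223) = 437/3 + I*√36741/110223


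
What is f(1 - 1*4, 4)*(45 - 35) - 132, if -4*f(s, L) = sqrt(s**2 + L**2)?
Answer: -289/2 ≈ -144.50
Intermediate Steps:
f(s, L) = -sqrt(L**2 + s**2)/4 (f(s, L) = -sqrt(s**2 + L**2)/4 = -sqrt(L**2 + s**2)/4)
f(1 - 1*4, 4)*(45 - 35) - 132 = (-sqrt(4**2 + (1 - 1*4)**2)/4)*(45 - 35) - 132 = -sqrt(16 + (1 - 4)**2)/4*10 - 132 = -sqrt(16 + (-3)**2)/4*10 - 132 = -sqrt(16 + 9)/4*10 - 132 = -sqrt(25)/4*10 - 132 = -1/4*5*10 - 132 = -5/4*10 - 132 = -25/2 - 132 = -289/2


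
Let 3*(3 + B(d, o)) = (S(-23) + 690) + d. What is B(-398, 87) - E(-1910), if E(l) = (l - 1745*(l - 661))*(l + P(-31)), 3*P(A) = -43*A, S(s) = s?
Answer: 19718280805/3 ≈ 6.5728e+9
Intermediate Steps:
P(A) = -43*A/3 (P(A) = (-43*A)/3 = -43*A/3)
E(l) = (1153445 - 1744*l)*(1333/3 + l) (E(l) = (l - 1745*(l - 661))*(l - 43/3*(-31)) = (l - 1745*(-661 + l))*(l + 1333/3) = (l + (1153445 - 1745*l))*(1333/3 + l) = (1153445 - 1744*l)*(1333/3 + l))
B(d, o) = 658/3 + d/3 (B(d, o) = -3 + ((-23 + 690) + d)/3 = -3 + (667 + d)/3 = -3 + (667/3 + d/3) = 658/3 + d/3)
B(-398, 87) - E(-1910) = (658/3 + (⅓)*(-398)) - (1537542185/3 - 1744*(-1910)² + (1135583/3)*(-1910)) = (658/3 - 398/3) - (1537542185/3 - 1744*3648100 - 2168963530/3) = 260/3 - (1537542185/3 - 6362286400 - 2168963530/3) = 260/3 - 1*(-19718280545/3) = 260/3 + 19718280545/3 = 19718280805/3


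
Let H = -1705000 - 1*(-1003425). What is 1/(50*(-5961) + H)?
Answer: -1/999625 ≈ -1.0004e-6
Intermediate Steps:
H = -701575 (H = -1705000 + 1003425 = -701575)
1/(50*(-5961) + H) = 1/(50*(-5961) - 701575) = 1/(-298050 - 701575) = 1/(-999625) = -1/999625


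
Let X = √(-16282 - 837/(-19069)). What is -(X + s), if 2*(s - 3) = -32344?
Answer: 16169 - I*√5920554961849/19069 ≈ 16169.0 - 127.6*I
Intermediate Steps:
s = -16169 (s = 3 + (½)*(-32344) = 3 - 16172 = -16169)
X = I*√5920554961849/19069 (X = √(-16282 - 837*(-1/19069)) = √(-16282 + 837/19069) = √(-310480621/19069) = I*√5920554961849/19069 ≈ 127.6*I)
-(X + s) = -(I*√5920554961849/19069 - 16169) = -(-16169 + I*√5920554961849/19069) = 16169 - I*√5920554961849/19069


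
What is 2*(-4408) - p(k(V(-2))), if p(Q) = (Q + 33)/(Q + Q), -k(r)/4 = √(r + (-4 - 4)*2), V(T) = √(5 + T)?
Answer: -17633/2 - 33*I/(8*√(16 - √3)) ≈ -8816.5 - 1.0921*I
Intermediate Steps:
k(r) = -4*√(-16 + r) (k(r) = -4*√(r + (-4 - 4)*2) = -4*√(r - 8*2) = -4*√(r - 16) = -4*√(-16 + r))
p(Q) = (33 + Q)/(2*Q) (p(Q) = (33 + Q)/((2*Q)) = (33 + Q)*(1/(2*Q)) = (33 + Q)/(2*Q))
2*(-4408) - p(k(V(-2))) = 2*(-4408) - (33 - 4*√(-16 + √(5 - 2)))/(2*((-4*√(-16 + √(5 - 2))))) = -8816 - (33 - 4*√(-16 + √3))/(2*((-4*√(-16 + √3)))) = -8816 - (-1/(4*√(-16 + √3)))*(33 - 4*√(-16 + √3))/2 = -8816 - (-1)*(33 - 4*√(-16 + √3))/(8*√(-16 + √3)) = -8816 + (33 - 4*√(-16 + √3))/(8*√(-16 + √3))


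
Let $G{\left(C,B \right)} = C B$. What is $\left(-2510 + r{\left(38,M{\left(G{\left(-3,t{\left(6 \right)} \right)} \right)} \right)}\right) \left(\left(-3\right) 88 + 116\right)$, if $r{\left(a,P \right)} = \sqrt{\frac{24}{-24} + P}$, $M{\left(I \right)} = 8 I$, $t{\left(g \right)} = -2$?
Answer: $371480 - 148 \sqrt{47} \approx 3.7047 \cdot 10^{5}$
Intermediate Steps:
$G{\left(C,B \right)} = B C$
$r{\left(a,P \right)} = \sqrt{-1 + P}$ ($r{\left(a,P \right)} = \sqrt{24 \left(- \frac{1}{24}\right) + P} = \sqrt{-1 + P}$)
$\left(-2510 + r{\left(38,M{\left(G{\left(-3,t{\left(6 \right)} \right)} \right)} \right)}\right) \left(\left(-3\right) 88 + 116\right) = \left(-2510 + \sqrt{-1 + 8 \left(\left(-2\right) \left(-3\right)\right)}\right) \left(\left(-3\right) 88 + 116\right) = \left(-2510 + \sqrt{-1 + 8 \cdot 6}\right) \left(-264 + 116\right) = \left(-2510 + \sqrt{-1 + 48}\right) \left(-148\right) = \left(-2510 + \sqrt{47}\right) \left(-148\right) = 371480 - 148 \sqrt{47}$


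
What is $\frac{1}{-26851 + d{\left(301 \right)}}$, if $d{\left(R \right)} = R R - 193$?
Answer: $\frac{1}{63557} \approx 1.5734 \cdot 10^{-5}$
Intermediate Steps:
$d{\left(R \right)} = -193 + R^{2}$ ($d{\left(R \right)} = R^{2} - 193 = -193 + R^{2}$)
$\frac{1}{-26851 + d{\left(301 \right)}} = \frac{1}{-26851 - \left(193 - 301^{2}\right)} = \frac{1}{-26851 + \left(-193 + 90601\right)} = \frac{1}{-26851 + 90408} = \frac{1}{63557}$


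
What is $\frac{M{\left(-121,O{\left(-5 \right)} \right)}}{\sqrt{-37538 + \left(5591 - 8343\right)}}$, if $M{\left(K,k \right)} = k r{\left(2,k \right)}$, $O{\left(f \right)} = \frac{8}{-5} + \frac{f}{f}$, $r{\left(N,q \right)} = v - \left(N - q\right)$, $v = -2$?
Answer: $- \frac{23 i \sqrt{40290}}{335750} \approx - 0.01375 i$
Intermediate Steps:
$r{\left(N,q \right)} = -2 + q - N$ ($r{\left(N,q \right)} = -2 - \left(N - q\right) = -2 + q - N$)
$O{\left(f \right)} = - \frac{3}{5}$ ($O{\left(f \right)} = 8 \left(- \frac{1}{5}\right) + 1 = - \frac{8}{5} + 1 = - \frac{3}{5}$)
$M{\left(K,k \right)} = k \left(-4 + k\right)$ ($M{\left(K,k \right)} = k \left(-2 + k - 2\right) = k \left(-4 + k\right)$)
$\frac{M{\left(-121,O{\left(-5 \right)} \right)}}{\sqrt{-37538 + \left(5591 - 8343\right)}} = \frac{\left(- \frac{3}{5}\right) \left(-4 - \frac{3}{5}\right)}{\sqrt{-37538 + \left(5591 - 8343\right)}} = \frac{\left(- \frac{3}{5}\right) \left(- \frac{23}{5}\right)}{\sqrt{-37538 + \left(5591 - 8343\right)}} = \frac{69}{25 \sqrt{-37538 - 2752}} = \frac{69}{25 \sqrt{-40290}} = \frac{69}{25 i \sqrt{40290}} = \frac{69 \left(- \frac{i \sqrt{40290}}{40290}\right)}{25} = - \frac{23 i \sqrt{40290}}{335750}$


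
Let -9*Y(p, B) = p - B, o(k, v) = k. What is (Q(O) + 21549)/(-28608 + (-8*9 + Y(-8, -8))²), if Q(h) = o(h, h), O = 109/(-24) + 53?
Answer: -518339/562176 ≈ -0.92202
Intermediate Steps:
O = 1163/24 (O = 109*(-1/24) + 53 = -109/24 + 53 = 1163/24 ≈ 48.458)
Q(h) = h
Y(p, B) = -p/9 + B/9 (Y(p, B) = -(p - B)/9 = -p/9 + B/9)
(Q(O) + 21549)/(-28608 + (-8*9 + Y(-8, -8))²) = (1163/24 + 21549)/(-28608 + (-8*9 + (-⅑*(-8) + (⅑)*(-8)))²) = 518339/(24*(-28608 + (-72 + (8/9 - 8/9))²)) = 518339/(24*(-28608 + (-72 + 0)²)) = 518339/(24*(-28608 + (-72)²)) = 518339/(24*(-28608 + 5184)) = (518339/24)/(-23424) = (518339/24)*(-1/23424) = -518339/562176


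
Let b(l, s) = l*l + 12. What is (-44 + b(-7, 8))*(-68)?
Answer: -1156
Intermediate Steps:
b(l, s) = 12 + l**2 (b(l, s) = l**2 + 12 = 12 + l**2)
(-44 + b(-7, 8))*(-68) = (-44 + (12 + (-7)**2))*(-68) = (-44 + (12 + 49))*(-68) = (-44 + 61)*(-68) = 17*(-68) = -1156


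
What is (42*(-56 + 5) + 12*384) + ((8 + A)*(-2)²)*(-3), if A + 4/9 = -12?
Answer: 7558/3 ≈ 2519.3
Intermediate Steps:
A = -112/9 (A = -4/9 - 12 = -112/9 ≈ -12.444)
(42*(-56 + 5) + 12*384) + ((8 + A)*(-2)²)*(-3) = (42*(-56 + 5) + 12*384) + ((8 - 112/9)*(-2)²)*(-3) = (42*(-51) + 4608) - 40/9*4*(-3) = (-2142 + 4608) - 160/9*(-3) = 2466 + 160/3 = 7558/3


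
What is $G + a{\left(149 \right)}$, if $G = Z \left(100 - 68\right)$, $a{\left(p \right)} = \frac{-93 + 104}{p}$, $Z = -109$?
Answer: $- \frac{519701}{149} \approx -3487.9$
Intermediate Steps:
$a{\left(p \right)} = \frac{11}{p}$
$G = -3488$ ($G = - 109 \left(100 - 68\right) = \left(-109\right) 32 = -3488$)
$G + a{\left(149 \right)} = -3488 + \frac{11}{149} = - \frac{519701}{149}$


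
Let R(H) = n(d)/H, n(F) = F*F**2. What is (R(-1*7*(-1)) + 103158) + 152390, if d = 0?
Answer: 255548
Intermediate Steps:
n(F) = F**3
R(H) = 0 (R(H) = 0**3/H = 0/H = 0)
(R(-1*7*(-1)) + 103158) + 152390 = (0 + 103158) + 152390 = 103158 + 152390 = 255548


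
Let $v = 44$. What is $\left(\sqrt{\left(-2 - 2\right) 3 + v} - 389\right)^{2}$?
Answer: $151353 - 3112 \sqrt{2} \approx 1.4695 \cdot 10^{5}$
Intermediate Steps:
$\left(\sqrt{\left(-2 - 2\right) 3 + v} - 389\right)^{2} = \left(\sqrt{\left(-2 - 2\right) 3 + 44} - 389\right)^{2} = \left(\sqrt{\left(-4\right) 3 + 44} - 389\right)^{2} = \left(\sqrt{-12 + 44} - 389\right)^{2} = \left(\sqrt{32} - 389\right)^{2} = \left(4 \sqrt{2} - 389\right)^{2} = \left(-389 + 4 \sqrt{2}\right)^{2}$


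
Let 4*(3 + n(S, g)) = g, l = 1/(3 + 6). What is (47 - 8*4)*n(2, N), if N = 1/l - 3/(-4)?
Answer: -135/16 ≈ -8.4375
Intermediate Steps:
l = ⅑ (l = 1/9 = ⅑ ≈ 0.11111)
N = 39/4 (N = 1/(⅑) - 3/(-4) = 1*9 - 3*(-¼) = 9 + ¾ = 39/4 ≈ 9.7500)
n(S, g) = -3 + g/4
(47 - 8*4)*n(2, N) = (47 - 8*4)*(-3 + (¼)*(39/4)) = (47 - 32)*(-3 + 39/16) = 15*(-9/16) = -135/16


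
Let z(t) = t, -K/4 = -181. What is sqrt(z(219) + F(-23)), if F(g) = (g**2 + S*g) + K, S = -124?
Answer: 2*sqrt(1081) ≈ 65.757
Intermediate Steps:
K = 724 (K = -4*(-181) = 724)
F(g) = 724 + g**2 - 124*g (F(g) = (g**2 - 124*g) + 724 = 724 + g**2 - 124*g)
sqrt(z(219) + F(-23)) = sqrt(219 + (724 + (-23)**2 - 124*(-23))) = sqrt(219 + (724 + 529 + 2852)) = sqrt(219 + 4105) = sqrt(4324) = 2*sqrt(1081)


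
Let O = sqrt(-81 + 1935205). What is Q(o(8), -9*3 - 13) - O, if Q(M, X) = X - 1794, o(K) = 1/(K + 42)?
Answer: -1834 - 2*sqrt(483781) ≈ -3225.1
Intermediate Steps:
o(K) = 1/(42 + K)
O = 2*sqrt(483781) (O = sqrt(1935124) = 2*sqrt(483781) ≈ 1391.1)
Q(M, X) = -1794 + X
Q(o(8), -9*3 - 13) - O = (-1794 + (-9*3 - 13)) - 2*sqrt(483781) = (-1794 + (-27 - 13)) - 2*sqrt(483781) = (-1794 - 40) - 2*sqrt(483781) = -1834 - 2*sqrt(483781)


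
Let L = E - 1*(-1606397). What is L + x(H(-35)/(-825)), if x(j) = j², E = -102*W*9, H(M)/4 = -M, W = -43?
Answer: 44808838759/27225 ≈ 1.6459e+6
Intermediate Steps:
H(M) = -4*M (H(M) = 4*(-M) = -4*M)
E = 39474 (E = -102*(-43)*9 = 4386*9 = 39474)
L = 1645871 (L = 39474 - 1*(-1606397) = 39474 + 1606397 = 1645871)
L + x(H(-35)/(-825)) = 1645871 + (-4*(-35)/(-825))² = 1645871 + (140*(-1/825))² = 1645871 + (-28/165)² = 1645871 + 784/27225 = 44808838759/27225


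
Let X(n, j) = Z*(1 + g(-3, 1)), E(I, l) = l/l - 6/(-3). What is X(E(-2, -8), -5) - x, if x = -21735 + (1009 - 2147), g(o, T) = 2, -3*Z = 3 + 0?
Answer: 22870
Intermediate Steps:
Z = -1 (Z = -(3 + 0)/3 = -⅓*3 = -1)
E(I, l) = 3 (E(I, l) = 1 - 6*(-⅓) = 1 + 2 = 3)
X(n, j) = -3 (X(n, j) = -(1 + 2) = -1*3 = -3)
x = -22873 (x = -21735 - 1138 = -22873)
X(E(-2, -8), -5) - x = -3 - 1*(-22873) = -3 + 22873 = 22870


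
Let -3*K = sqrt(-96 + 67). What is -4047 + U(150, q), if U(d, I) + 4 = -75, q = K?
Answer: -4126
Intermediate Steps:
K = -I*sqrt(29)/3 (K = -sqrt(-96 + 67)/3 = -I*sqrt(29)/3 ≈ -1.7951*I)
q = -I*sqrt(29)/3 ≈ -1.7951*I
U(d, I) = -79 (U(d, I) = -4 - 75 = -79)
-4047 + U(150, q) = -4047 - 79 = -4126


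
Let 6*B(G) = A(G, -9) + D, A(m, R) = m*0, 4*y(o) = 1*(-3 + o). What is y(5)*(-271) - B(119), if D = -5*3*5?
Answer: -123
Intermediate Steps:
y(o) = -¾ + o/4 (y(o) = (1*(-3 + o))/4 = (-3 + o)/4 = -¾ + o/4)
A(m, R) = 0
D = -75 (D = -15*5 = -75)
B(G) = -25/2 (B(G) = (0 - 75)/6 = (⅙)*(-75) = -25/2)
y(5)*(-271) - B(119) = (-¾ + (¼)*5)*(-271) - 1*(-25/2) = (-¾ + 5/4)*(-271) + 25/2 = (½)*(-271) + 25/2 = -271/2 + 25/2 = -123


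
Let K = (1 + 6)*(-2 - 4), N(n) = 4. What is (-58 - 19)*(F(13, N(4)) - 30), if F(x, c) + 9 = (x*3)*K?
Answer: 129129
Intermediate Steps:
K = -42 (K = 7*(-6) = -42)
F(x, c) = -9 - 126*x (F(x, c) = -9 + (x*3)*(-42) = -9 + (3*x)*(-42) = -9 - 126*x)
(-58 - 19)*(F(13, N(4)) - 30) = (-58 - 19)*((-9 - 126*13) - 30) = -77*((-9 - 1638) - 30) = -77*(-1647 - 30) = -77*(-1677) = 129129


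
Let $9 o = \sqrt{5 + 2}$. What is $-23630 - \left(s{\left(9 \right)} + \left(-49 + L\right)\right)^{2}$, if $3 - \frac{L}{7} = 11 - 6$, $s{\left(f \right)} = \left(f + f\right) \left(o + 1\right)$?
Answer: $-25683 + 180 \sqrt{7} \approx -25207.0$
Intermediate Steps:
$o = \frac{\sqrt{7}}{9}$ ($o = \frac{\sqrt{5 + 2}}{9} = \frac{\sqrt{7}}{9} \approx 0.29397$)
$s{\left(f \right)} = 2 f \left(1 + \frac{\sqrt{7}}{9}\right)$ ($s{\left(f \right)} = \left(f + f\right) \left(\frac{\sqrt{7}}{9} + 1\right) = 2 f \left(1 + \frac{\sqrt{7}}{9}\right)$)
$L = -14$ ($L = 21 - 7 \left(11 - 6\right) = 21 - 35 = -14$)
$-23630 - \left(s{\left(9 \right)} + \left(-49 + L\right)\right)^{2} = -23630 - \left(\frac{2}{9} \cdot 9 \left(9 + \sqrt{7}\right) - 63\right)^{2} = -23630 - \left(\left(18 + 2 \sqrt{7}\right) - 63\right)^{2} = -23630 - \left(-45 + 2 \sqrt{7}\right)^{2}$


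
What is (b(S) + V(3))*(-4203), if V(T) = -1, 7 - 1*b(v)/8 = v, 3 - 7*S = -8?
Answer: -1248291/7 ≈ -1.7833e+5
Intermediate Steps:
S = 11/7 (S = 3/7 - 1/7*(-8) = 3/7 + 8/7 = 11/7 ≈ 1.5714)
b(v) = 56 - 8*v
(b(S) + V(3))*(-4203) = ((56 - 8*11/7) - 1)*(-4203) = ((56 - 88/7) - 1)*(-4203) = (304/7 - 1)*(-4203) = (297/7)*(-4203) = -1248291/7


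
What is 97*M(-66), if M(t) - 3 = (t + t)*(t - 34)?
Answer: 1280691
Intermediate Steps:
M(t) = 3 + 2*t*(-34 + t) (M(t) = 3 + (t + t)*(t - 34) = 3 + (2*t)*(-34 + t) = 3 + 2*t*(-34 + t))
97*M(-66) = 97*(3 - 68*(-66) + 2*(-66)²) = 97*(3 + 4488 + 2*4356) = 97*(3 + 4488 + 8712) = 97*13203 = 1280691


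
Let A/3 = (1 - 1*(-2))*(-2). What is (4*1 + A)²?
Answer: 196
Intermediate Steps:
A = -18 (A = 3*((1 - 1*(-2))*(-2)) = 3*((1 + 2)*(-2)) = 3*(3*(-2)) = 3*(-6) = -18)
(4*1 + A)² = (4*1 - 18)² = (4 - 18)² = (-14)² = 196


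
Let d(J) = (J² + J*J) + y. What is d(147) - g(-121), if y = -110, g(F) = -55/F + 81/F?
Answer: 5216094/121 ≈ 43108.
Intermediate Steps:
g(F) = 26/F
d(J) = -110 + 2*J² (d(J) = (J² + J*J) - 110 = (J² + J²) - 110 = 2*J² - 110 = -110 + 2*J²)
d(147) - g(-121) = (-110 + 2*147²) - 26/(-121) = (-110 + 2*21609) - 26*(-1)/121 = (-110 + 43218) - 1*(-26/121) = 43108 + 26/121 = 5216094/121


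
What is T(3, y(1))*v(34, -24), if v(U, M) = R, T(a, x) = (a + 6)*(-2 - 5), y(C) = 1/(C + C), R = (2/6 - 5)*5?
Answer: 1470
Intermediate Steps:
R = -70/3 (R = (2*(⅙) - 5)*5 = (⅓ - 5)*5 = -14/3*5 = -70/3 ≈ -23.333)
y(C) = 1/(2*C)
T(a, x) = -42 - 7*a (T(a, x) = (6 + a)*(-7) = -42 - 7*a)
v(U, M) = -70/3
T(3, y(1))*v(34, -24) = (-42 - 7*3)*(-70/3) = (-42 - 21)*(-70/3) = -63*(-70/3) = 1470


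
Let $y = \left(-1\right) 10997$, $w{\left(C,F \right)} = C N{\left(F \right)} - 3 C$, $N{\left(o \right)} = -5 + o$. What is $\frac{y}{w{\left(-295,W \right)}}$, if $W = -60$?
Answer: $- \frac{10997}{20060} \approx -0.54821$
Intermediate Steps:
$w{\left(C,F \right)} = - 3 C + C \left(-5 + F\right)$ ($w{\left(C,F \right)} = C \left(-5 + F\right) - 3 C = - 3 C + C \left(-5 + F\right)$)
$y = -10997$
$\frac{y}{w{\left(-295,W \right)}} = - \frac{10997}{\left(-295\right) \left(-8 - 60\right)} = - \frac{10997}{\left(-295\right) \left(-68\right)} = - \frac{10997}{20060}$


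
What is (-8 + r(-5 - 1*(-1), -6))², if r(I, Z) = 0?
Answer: 64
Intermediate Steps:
(-8 + r(-5 - 1*(-1), -6))² = (-8 + 0)² = (-8)² = 64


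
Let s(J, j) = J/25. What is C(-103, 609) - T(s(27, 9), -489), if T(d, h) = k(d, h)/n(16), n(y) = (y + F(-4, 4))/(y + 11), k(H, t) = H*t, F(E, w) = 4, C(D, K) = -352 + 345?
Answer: 352981/500 ≈ 705.96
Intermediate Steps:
s(J, j) = J/25 (s(J, j) = J*(1/25) = J/25)
C(D, K) = -7
n(y) = (4 + y)/(11 + y) (n(y) = (y + 4)/(y + 11) = (4 + y)/(11 + y))
T(d, h) = 27*d*h/20 (T(d, h) = (d*h)/(((4 + 16)/(11 + 16))) = (d*h)/((20/27)) = (d*h)/(((1/27)*20)) = (d*h)/(20/27) = (d*h)*(27/20) = 27*d*h/20)
C(-103, 609) - T(s(27, 9), -489) = -7 - 27*(1/25)*27*(-489)/20 = -7 - 27*27*(-489)/(20*25) = -7 - 1*(-356481/500) = -7 + 356481/500 = 352981/500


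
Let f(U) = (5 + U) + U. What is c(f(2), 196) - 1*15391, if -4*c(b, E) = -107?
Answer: -61457/4 ≈ -15364.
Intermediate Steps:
f(U) = 5 + 2*U
c(b, E) = 107/4 (c(b, E) = -1/4*(-107) = 107/4)
c(f(2), 196) - 1*15391 = 107/4 - 1*15391 = 107/4 - 15391 = -61457/4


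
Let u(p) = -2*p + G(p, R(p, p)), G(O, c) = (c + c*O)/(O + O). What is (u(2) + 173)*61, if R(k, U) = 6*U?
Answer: 10858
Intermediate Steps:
G(O, c) = (c + O*c)/(2*O) (G(O, c) = (c + O*c)/((2*O)) = (c + O*c)*(1/(2*O)) = (c + O*c)/(2*O))
u(p) = 3 + p (u(p) = -2*p + (6*p)*(1 + p)/(2*p) = -2*p + (3 + 3*p) = 3 + p)
(u(2) + 173)*61 = ((3 + 2) + 173)*61 = (5 + 173)*61 = 178*61 = 10858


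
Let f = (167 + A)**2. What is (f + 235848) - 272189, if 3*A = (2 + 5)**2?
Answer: -24569/9 ≈ -2729.9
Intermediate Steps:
A = 49/3 (A = (2 + 5)**2/3 = (1/3)*7**2 = (1/3)*49 = 49/3 ≈ 16.333)
f = 302500/9 (f = (167 + 49/3)**2 = (550/3)**2 = 302500/9 ≈ 33611.)
(f + 235848) - 272189 = (302500/9 + 235848) - 272189 = 2425132/9 - 272189 = -24569/9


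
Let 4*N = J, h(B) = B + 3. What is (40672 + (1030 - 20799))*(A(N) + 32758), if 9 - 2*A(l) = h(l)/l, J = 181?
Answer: 123953034148/181 ≈ 6.8482e+8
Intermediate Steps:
h(B) = 3 + B
N = 181/4 (N = (¼)*181 = 181/4 ≈ 45.250)
A(l) = 9/2 - (3 + l)/(2*l)
(40672 + (1030 - 20799))*(A(N) + 32758) = (40672 + (1030 - 20799))*((4 - 3/(2*181/4)) + 32758) = (40672 - 19769)*((4 - 3/2*4/181) + 32758) = 20903*((4 - 6/181) + 32758) = 20903*(718/181 + 32758) = 20903*(5929916/181) = 123953034148/181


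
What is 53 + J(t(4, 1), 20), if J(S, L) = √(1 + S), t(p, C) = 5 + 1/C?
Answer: 53 + √7 ≈ 55.646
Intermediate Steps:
53 + J(t(4, 1), 20) = 53 + √(1 + (5 + 1/1)) = 53 + √(1 + (5 + 1)) = 53 + √(1 + 6) = 53 + √7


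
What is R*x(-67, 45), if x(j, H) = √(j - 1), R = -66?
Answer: -132*I*√17 ≈ -544.25*I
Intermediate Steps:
x(j, H) = √(-1 + j)
R*x(-67, 45) = -66*√(-1 - 67) = -132*I*√17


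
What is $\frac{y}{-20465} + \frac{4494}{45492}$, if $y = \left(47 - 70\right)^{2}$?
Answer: $\frac{11317407}{155165630} \approx 0.072938$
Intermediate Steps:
$y = 529$ ($y = \left(-23\right)^{2} = 529$)
$\frac{y}{-20465} + \frac{4494}{45492} = \frac{529}{-20465} + \frac{4494}{45492} = 529 \left(- \frac{1}{20465}\right) + 4494 \cdot \frac{1}{45492} = - \frac{529}{20465} + \frac{749}{7582} = \frac{11317407}{155165630}$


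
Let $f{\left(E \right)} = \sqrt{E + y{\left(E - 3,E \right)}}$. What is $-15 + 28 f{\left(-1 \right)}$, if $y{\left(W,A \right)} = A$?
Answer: $-15 + 28 i \sqrt{2} \approx -15.0 + 39.598 i$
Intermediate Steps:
$f{\left(E \right)} = \sqrt{2} \sqrt{E}$ ($f{\left(E \right)} = \sqrt{E + E} = \sqrt{2 E} = \sqrt{2} \sqrt{E}$)
$-15 + 28 f{\left(-1 \right)} = -15 + 28 \sqrt{2} \sqrt{-1} = -15 + 28 \sqrt{2} i = -15 + 28 i \sqrt{2}$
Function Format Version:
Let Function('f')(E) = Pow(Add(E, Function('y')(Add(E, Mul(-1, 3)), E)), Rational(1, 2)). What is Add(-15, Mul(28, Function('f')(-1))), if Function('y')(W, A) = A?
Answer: Add(-15, Mul(28, I, Pow(2, Rational(1, 2)))) ≈ Add(-15.000, Mul(39.598, I))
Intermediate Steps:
Function('f')(E) = Mul(Pow(2, Rational(1, 2)), Pow(E, Rational(1, 2))) (Function('f')(E) = Pow(Add(E, E), Rational(1, 2)) = Pow(Mul(2, E), Rational(1, 2)) = Mul(Pow(2, Rational(1, 2)), Pow(E, Rational(1, 2))))
Add(-15, Mul(28, Function('f')(-1))) = Add(-15, Mul(28, Mul(Pow(2, Rational(1, 2)), Pow(-1, Rational(1, 2))))) = Add(-15, Mul(28, Mul(Pow(2, Rational(1, 2)), I))) = Add(-15, Mul(28, Mul(I, Pow(2, Rational(1, 2))))) = Add(-15, Mul(28, I, Pow(2, Rational(1, 2))))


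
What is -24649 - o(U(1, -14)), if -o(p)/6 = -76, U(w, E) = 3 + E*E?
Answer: -25105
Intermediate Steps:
U(w, E) = 3 + E²
o(p) = 456 (o(p) = -6*(-76) = 456)
-24649 - o(U(1, -14)) = -24649 - 1*456 = -24649 - 456 = -25105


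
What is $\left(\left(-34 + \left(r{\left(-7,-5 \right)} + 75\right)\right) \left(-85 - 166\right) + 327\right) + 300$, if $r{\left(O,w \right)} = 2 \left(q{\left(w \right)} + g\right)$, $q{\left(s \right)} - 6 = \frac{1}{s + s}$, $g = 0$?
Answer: $- \frac{63129}{5} \approx -12626.0$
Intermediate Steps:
$q{\left(s \right)} = 6 + \frac{1}{2 s}$ ($q{\left(s \right)} = 6 + \frac{1}{s + s} = 6 + \frac{1}{2 s}$)
$r{\left(O,w \right)} = 12 + \frac{1}{w}$ ($r{\left(O,w \right)} = 2 \left(\left(6 + \frac{1}{2 w}\right) + 0\right) = 2 \left(6 + \frac{1}{2 w}\right) = 12 + \frac{1}{w}$)
$\left(\left(-34 + \left(r{\left(-7,-5 \right)} + 75\right)\right) \left(-85 - 166\right) + 327\right) + 300 = \left(\left(-34 + \left(\left(12 + \frac{1}{-5}\right) + 75\right)\right) \left(-85 - 166\right) + 327\right) + 300 = \left(\left(-34 + \left(\left(12 - \frac{1}{5}\right) + 75\right)\right) \left(-251\right) + 327\right) + 300 = \left(\left(-34 + \left(\frac{59}{5} + 75\right)\right) \left(-251\right) + 327\right) + 300 = \left(\left(-34 + \frac{434}{5}\right) \left(-251\right) + 327\right) + 300 = \left(\frac{264}{5} \left(-251\right) + 327\right) + 300 = \left(- \frac{66264}{5} + 327\right) + 300 = - \frac{64629}{5} + 300 = - \frac{63129}{5}$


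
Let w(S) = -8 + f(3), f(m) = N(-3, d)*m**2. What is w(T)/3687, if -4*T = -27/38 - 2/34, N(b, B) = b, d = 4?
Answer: -35/3687 ≈ -0.0094928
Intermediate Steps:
T = 497/2584 (T = -(-27/38 - 2/34)/4 = -(-27*1/38 - 2*1/34)/4 = -(-27/38 - 1/17)/4 = -1/4*(-497/646) = 497/2584 ≈ 0.19234)
f(m) = -3*m**2
w(S) = -35 (w(S) = -8 - 3*3**2 = -8 - 3*9 = -8 - 27 = -35)
w(T)/3687 = -35/3687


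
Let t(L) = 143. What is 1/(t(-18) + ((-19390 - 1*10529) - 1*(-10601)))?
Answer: -1/19175 ≈ -5.2151e-5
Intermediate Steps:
1/(t(-18) + ((-19390 - 1*10529) - 1*(-10601))) = 1/(143 + ((-19390 - 1*10529) - 1*(-10601))) = 1/(143 + ((-19390 - 10529) + 10601)) = 1/(143 + (-29919 + 10601)) = 1/(143 - 19318) = 1/(-19175) = -1/19175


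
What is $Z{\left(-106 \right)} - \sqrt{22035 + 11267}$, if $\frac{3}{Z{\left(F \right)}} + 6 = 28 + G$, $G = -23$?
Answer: $-3 - \sqrt{33302} \approx -185.49$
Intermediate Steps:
$Z{\left(F \right)} = -3$ ($Z{\left(F \right)} = \frac{3}{-6 + \left(28 - 23\right)} = \frac{3}{-6 + 5} = \frac{3}{-1} = 3 \left(-1\right) = -3$)
$Z{\left(-106 \right)} - \sqrt{22035 + 11267} = -3 - \sqrt{22035 + 11267} = -3 - \sqrt{33302}$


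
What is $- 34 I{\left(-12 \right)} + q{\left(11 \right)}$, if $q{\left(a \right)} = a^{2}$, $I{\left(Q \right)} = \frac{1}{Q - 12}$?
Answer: $\frac{1469}{12} \approx 122.42$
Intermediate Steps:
$I{\left(Q \right)} = \frac{1}{-12 + Q}$
$- 34 I{\left(-12 \right)} + q{\left(11 \right)} = - \frac{34}{-12 - 12} + 11^{2} = - \frac{34}{-24} + 121 = \left(-34\right) \left(- \frac{1}{24}\right) + 121 = \frac{17}{12} + 121 = \frac{1469}{12}$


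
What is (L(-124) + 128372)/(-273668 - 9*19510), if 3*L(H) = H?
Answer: -192496/673887 ≈ -0.28565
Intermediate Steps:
L(H) = H/3
(L(-124) + 128372)/(-273668 - 9*19510) = ((1/3)*(-124) + 128372)/(-273668 - 9*19510) = (-124/3 + 128372)/(-273668 - 175590) = (384992/3)/(-449258) = (384992/3)*(-1/449258) = -192496/673887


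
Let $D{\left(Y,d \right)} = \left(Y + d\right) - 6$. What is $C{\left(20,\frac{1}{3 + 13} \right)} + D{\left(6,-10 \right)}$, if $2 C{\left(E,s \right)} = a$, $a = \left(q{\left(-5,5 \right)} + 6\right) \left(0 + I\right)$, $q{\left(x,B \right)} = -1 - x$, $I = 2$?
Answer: $0$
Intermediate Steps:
$D{\left(Y,d \right)} = -6 + Y + d$
$a = 20$ ($a = \left(\left(-1 - -5\right) + 6\right) \left(0 + 2\right) = \left(\left(-1 + 5\right) + 6\right) 2 = \left(4 + 6\right) 2 = 10 \cdot 2 = 20$)
$C{\left(E,s \right)} = 10$ ($C{\left(E,s \right)} = \frac{1}{2} \cdot 20 = 10$)
$C{\left(20,\frac{1}{3 + 13} \right)} + D{\left(6,-10 \right)} = 10 - 10 = 0$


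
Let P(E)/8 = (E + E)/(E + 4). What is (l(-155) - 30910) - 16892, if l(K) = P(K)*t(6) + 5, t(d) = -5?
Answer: -7229747/151 ≈ -47879.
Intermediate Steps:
P(E) = 16*E/(4 + E) (P(E) = 8*((E + E)/(E + 4)) = 8*((2*E)/(4 + E)) = 8*(2*E/(4 + E)) = 16*E/(4 + E))
l(K) = 5 - 80*K/(4 + K) (l(K) = (16*K/(4 + K))*(-5) + 5 = -80*K/(4 + K) + 5 = 5 - 80*K/(4 + K))
(l(-155) - 30910) - 16892 = (5*(4 - 15*(-155))/(4 - 155) - 30910) - 16892 = (5*(4 + 2325)/(-151) - 30910) - 16892 = (5*(-1/151)*2329 - 30910) - 16892 = (-11645/151 - 30910) - 16892 = -4679055/151 - 16892 = -7229747/151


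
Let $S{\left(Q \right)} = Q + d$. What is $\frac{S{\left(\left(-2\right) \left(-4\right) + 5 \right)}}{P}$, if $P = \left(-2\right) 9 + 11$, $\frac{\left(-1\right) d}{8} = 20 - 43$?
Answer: $- \frac{197}{7} \approx -28.143$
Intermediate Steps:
$d = 184$ ($d = - 8 \left(20 - 43\right) = \left(-8\right) \left(-23\right) = 184$)
$S{\left(Q \right)} = 184 + Q$ ($S{\left(Q \right)} = Q + 184 = 184 + Q$)
$P = -7$ ($P = -18 + 11 = -7$)
$\frac{S{\left(\left(-2\right) \left(-4\right) + 5 \right)}}{P} = \frac{184 + \left(\left(-2\right) \left(-4\right) + 5\right)}{-7} = \left(184 + \left(8 + 5\right)\right) \left(- \frac{1}{7}\right) = \left(184 + 13\right) \left(- \frac{1}{7}\right) = 197 \left(- \frac{1}{7}\right) = - \frac{197}{7}$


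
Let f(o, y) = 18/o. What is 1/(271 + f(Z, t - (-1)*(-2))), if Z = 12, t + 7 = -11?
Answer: 2/545 ≈ 0.0036697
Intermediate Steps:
t = -18 (t = -7 - 11 = -18)
1/(271 + f(Z, t - (-1)*(-2))) = 1/(271 + 18/12) = 1/(271 + 18*(1/12)) = 1/(271 + 3/2) = 1/(545/2) = 2/545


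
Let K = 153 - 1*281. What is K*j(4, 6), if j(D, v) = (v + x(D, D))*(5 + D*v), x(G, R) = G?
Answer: -37120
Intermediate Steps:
j(D, v) = (5 + D*v)*(D + v) (j(D, v) = (v + D)*(5 + D*v) = (D + v)*(5 + D*v) = (5 + D*v)*(D + v))
K = -128 (K = 153 - 281 = -128)
K*j(4, 6) = -128*(5*4 + 5*6 + 4*6**2 + 6*4**2) = -128*(20 + 30 + 4*36 + 6*16) = -128*(20 + 30 + 144 + 96) = -128*290 = -37120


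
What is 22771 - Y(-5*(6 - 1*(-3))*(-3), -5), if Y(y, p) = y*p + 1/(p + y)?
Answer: 3047979/130 ≈ 23446.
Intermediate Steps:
Y(y, p) = 1/(p + y) + p*y (Y(y, p) = p*y + 1/(p + y) = 1/(p + y) + p*y)
22771 - Y(-5*(6 - 1*(-3))*(-3), -5) = 22771 - (1 - 5*225*(6 - 1*(-3))² + (-5*(6 - 1*(-3))*(-3))*(-5)²)/(-5 - 5*(6 - 1*(-3))*(-3)) = 22771 - (1 - 5*225*(6 + 3)² + (-5*(6 + 3)*(-3))*25)/(-5 - 5*(6 + 3)*(-3)) = 22771 - (1 - 5*(-5*9*(-3))² + (-5*9*(-3))*25)/(-5 - 5*9*(-3)) = 22771 - (1 - 5*(-45*(-3))² - 45*(-3)*25)/(-5 - 45*(-3)) = 22771 - (1 - 5*135² + 135*25)/(-5 + 135) = 22771 - (1 - 5*18225 + 3375)/130 = 22771 - (1 - 91125 + 3375)/130 = 22771 - (-87749)/130 = 22771 - 1*(-87749/130) = 22771 + 87749/130 = 3047979/130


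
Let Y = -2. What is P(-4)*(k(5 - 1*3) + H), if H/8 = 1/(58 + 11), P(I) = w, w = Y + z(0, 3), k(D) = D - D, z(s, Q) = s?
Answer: -16/69 ≈ -0.23188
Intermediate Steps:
k(D) = 0
w = -2 (w = -2 + 0 = -2)
P(I) = -2
H = 8/69 (H = 8/(58 + 11) = 8/69 ≈ 0.11594)
P(-4)*(k(5 - 1*3) + H) = -2*(0 + 8/69) = -2*8/69 = -16/69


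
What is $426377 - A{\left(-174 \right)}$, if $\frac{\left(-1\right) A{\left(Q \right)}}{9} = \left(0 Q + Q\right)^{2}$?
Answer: $698861$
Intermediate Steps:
$A{\left(Q \right)} = - 9 Q^{2}$ ($A{\left(Q \right)} = - 9 \left(0 Q + Q\right)^{2} = - 9 \left(0 + Q\right)^{2} = - 9 Q^{2}$)
$426377 - A{\left(-174 \right)} = 426377 - - 9 \left(-174\right)^{2} = 426377 - \left(-9\right) 30276 = 426377 - -272484 = 426377 + 272484 = 698861$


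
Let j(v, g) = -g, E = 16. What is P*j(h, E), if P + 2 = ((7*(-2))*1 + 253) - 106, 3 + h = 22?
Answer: -2096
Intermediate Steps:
h = 19 (h = -3 + 22 = 19)
P = 131 (P = -2 + (((7*(-2))*1 + 253) - 106) = -2 + ((-14*1 + 253) - 106) = -2 + ((-14 + 253) - 106) = -2 + (239 - 106) = -2 + 133 = 131)
P*j(h, E) = 131*(-1*16) = 131*(-16) = -2096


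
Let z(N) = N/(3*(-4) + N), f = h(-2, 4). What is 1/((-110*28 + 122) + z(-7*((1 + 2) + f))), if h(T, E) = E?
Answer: -61/180389 ≈ -0.00033816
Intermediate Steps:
f = 4
z(N) = N/(-12 + N)
1/((-110*28 + 122) + z(-7*((1 + 2) + f))) = 1/((-110*28 + 122) + (-7*((1 + 2) + 4))/(-12 - 7*((1 + 2) + 4))) = 1/((-3080 + 122) + (-7*(3 + 4))/(-12 - 7*(3 + 4))) = 1/(-2958 + (-7*7)/(-12 - 7*7)) = 1/(-2958 - 49/(-12 - 49)) = 1/(-2958 - 49/(-61)) = 1/(-2958 - 49*(-1/61)) = 1/(-2958 + 49/61) = 1/(-180389/61) = -61/180389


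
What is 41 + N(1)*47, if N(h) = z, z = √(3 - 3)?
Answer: 41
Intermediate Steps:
z = 0 (z = √0 = 0)
N(h) = 0
41 + N(1)*47 = 41 + 0*47 = 41 + 0 = 41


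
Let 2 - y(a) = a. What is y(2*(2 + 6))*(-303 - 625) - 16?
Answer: 12976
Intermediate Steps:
y(a) = 2 - a
y(2*(2 + 6))*(-303 - 625) - 16 = (2 - 2*(2 + 6))*(-303 - 625) - 16 = (2 - 2*8)*(-928) - 16 = (2 - 1*16)*(-928) - 16 = (2 - 16)*(-928) - 16 = -14*(-928) - 16 = 12992 - 16 = 12976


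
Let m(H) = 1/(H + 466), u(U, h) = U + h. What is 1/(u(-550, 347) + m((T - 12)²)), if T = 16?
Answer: -482/97845 ≈ -0.0049262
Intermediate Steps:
m(H) = 1/(466 + H)
1/(u(-550, 347) + m((T - 12)²)) = 1/((-550 + 347) + 1/(466 + (16 - 12)²)) = 1/(-203 + 1/(466 + 4²)) = 1/(-203 + 1/(466 + 16)) = 1/(-203 + 1/482) = 1/(-97845/482) = -482/97845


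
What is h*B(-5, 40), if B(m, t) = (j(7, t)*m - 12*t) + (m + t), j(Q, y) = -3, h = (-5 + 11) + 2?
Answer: -3440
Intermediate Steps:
h = 8 (h = 6 + 2 = 8)
B(m, t) = -11*t - 2*m (B(m, t) = (-3*m - 12*t) + (m + t) = (-12*t - 3*m) + (m + t) = -11*t - 2*m)
h*B(-5, 40) = 8*(-11*40 - 2*(-5)) = 8*(-440 + 10) = 8*(-430) = -3440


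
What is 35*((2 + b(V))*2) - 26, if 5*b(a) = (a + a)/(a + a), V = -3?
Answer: 128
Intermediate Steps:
b(a) = ⅕ (b(a) = ((a + a)/(a + a))/5 = ((2*a)/((2*a)))/5 = ((2*a)*(1/(2*a)))/5 = (⅕)*1 = ⅕)
35*((2 + b(V))*2) - 26 = 35*((2 + ⅕)*2) - 26 = 35*((11/5)*2) - 26 = 35*(22/5) - 26 = 154 - 26 = 128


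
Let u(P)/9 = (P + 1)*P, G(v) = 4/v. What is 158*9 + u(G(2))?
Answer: 1476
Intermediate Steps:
u(P) = 9*P*(1 + P) (u(P) = 9*((P + 1)*P) = 9*((1 + P)*P) = 9*(P*(1 + P)) = 9*P*(1 + P))
158*9 + u(G(2)) = 158*9 + 9*(4/2)*(1 + 4/2) = 1422 + 9*(4*(½))*(1 + 4*(½)) = 1422 + 9*2*(1 + 2) = 1422 + 9*2*3 = 1422 + 54 = 1476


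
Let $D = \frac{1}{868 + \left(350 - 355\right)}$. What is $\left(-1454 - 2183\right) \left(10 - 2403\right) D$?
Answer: $\frac{8703341}{863} \approx 10085.0$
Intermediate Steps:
$D = \frac{1}{863}$ ($D = \frac{1}{868 + \left(350 - 355\right)} = \frac{1}{868 - 5} = \frac{1}{863} \approx 0.0011587$)
$\left(-1454 - 2183\right) \left(10 - 2403\right) D = \left(-1454 - 2183\right) \left(10 - 2403\right) \frac{1}{863} = \left(-3637\right) \left(-2393\right) \frac{1}{863} = 8703341 \cdot \frac{1}{863} = \frac{8703341}{863}$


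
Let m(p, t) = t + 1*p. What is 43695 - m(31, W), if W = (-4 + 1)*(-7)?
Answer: 43643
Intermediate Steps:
W = 21 (W = -3*(-7) = 21)
m(p, t) = p + t (m(p, t) = t + p = p + t)
43695 - m(31, W) = 43695 - (31 + 21) = 43695 - 1*52 = 43695 - 52 = 43643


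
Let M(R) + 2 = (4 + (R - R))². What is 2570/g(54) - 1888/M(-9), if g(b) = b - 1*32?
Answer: -1389/77 ≈ -18.039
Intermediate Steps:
M(R) = 14 (M(R) = -2 + (4 + (R - R))² = -2 + (4 + 0)² = -2 + 4² = -2 + 16 = 14)
g(b) = -32 + b (g(b) = b - 32 = -32 + b)
2570/g(54) - 1888/M(-9) = 2570/(-32 + 54) - 1888/14 = 2570/22 - 1888*1/14 = 2570*(1/22) - 944/7 = 1285/11 - 944/7 = -1389/77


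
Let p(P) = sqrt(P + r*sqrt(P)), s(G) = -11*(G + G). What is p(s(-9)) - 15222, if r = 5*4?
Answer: -15222 + sqrt(198 + 60*sqrt(22)) ≈ -15200.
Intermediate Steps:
r = 20
s(G) = -22*G
p(P) = sqrt(P + 20*sqrt(P))
p(s(-9)) - 15222 = sqrt(-22*(-9) + 20*sqrt(-22*(-9))) - 15222 = sqrt(198 + 20*sqrt(198)) - 15222 = sqrt(198 + 20*(3*sqrt(22))) - 15222 = sqrt(198 + 60*sqrt(22)) - 15222 = -15222 + sqrt(198 + 60*sqrt(22))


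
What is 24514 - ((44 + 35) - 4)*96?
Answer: 17314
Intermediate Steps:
24514 - ((44 + 35) - 4)*96 = 24514 - (79 - 4)*96 = 24514 - 75*96 = 24514 - 1*7200 = 24514 - 7200 = 17314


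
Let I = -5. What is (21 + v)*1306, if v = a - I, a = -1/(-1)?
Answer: 35262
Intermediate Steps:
a = 1 (a = -1*(-1) = 1)
v = 6 (v = 1 - 1*(-5) = 1 + 5 = 6)
(21 + v)*1306 = (21 + 6)*1306 = 27*1306 = 35262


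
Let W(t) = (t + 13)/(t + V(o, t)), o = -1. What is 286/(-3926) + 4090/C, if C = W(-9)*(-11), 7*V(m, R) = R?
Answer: 11115773/11627 ≈ 956.03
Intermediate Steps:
V(m, R) = R/7
W(t) = 7*(13 + t)/(8*t) (W(t) = (t + 13)/(t + t/7) = (13 + t)/((8*t/7)) = (13 + t)*(7/(8*t)) = 7*(13 + t)/(8*t))
C = 77/18 (C = ((7/8)*(13 - 9)/(-9))*(-11) = ((7/8)*(-1/9)*4)*(-11) = -7/18*(-11) = 77/18 ≈ 4.2778)
286/(-3926) + 4090/C = 286/(-3926) + 4090/(77/18) = 286*(-1/3926) + 4090*(18/77) = -11/151 + 73620/77 = 11115773/11627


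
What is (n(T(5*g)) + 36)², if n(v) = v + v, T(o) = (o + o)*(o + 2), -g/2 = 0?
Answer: 1296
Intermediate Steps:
g = 0 (g = -2*0 = 0)
T(o) = 2*o*(2 + o) (T(o) = (2*o)*(2 + o) = 2*o*(2 + o))
n(v) = 2*v
(n(T(5*g)) + 36)² = (2*(2*(5*0)*(2 + 5*0)) + 36)² = (2*(2*0*(2 + 0)) + 36)² = (2*(2*0*2) + 36)² = (2*0 + 36)² = (0 + 36)² = 36² = 1296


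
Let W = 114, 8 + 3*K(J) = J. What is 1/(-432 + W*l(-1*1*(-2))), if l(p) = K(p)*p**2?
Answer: -1/1344 ≈ -0.00074405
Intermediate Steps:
K(J) = -8/3 + J/3
l(p) = p**2*(-8/3 + p/3) (l(p) = (-8/3 + p/3)*p**2 = p**2*(-8/3 + p/3))
1/(-432 + W*l(-1*1*(-2))) = 1/(-432 + 114*((-1*1*(-2))**2*(-8 - 1*1*(-2))/3)) = 1/(-432 + 114*((-1*(-2))**2*(-8 - 1*(-2))/3)) = 1/(-432 + 114*((1/3)*2**2*(-8 + 2))) = 1/(-432 + 114*((1/3)*4*(-6))) = 1/(-432 + 114*(-8)) = 1/(-432 - 912) = 1/(-1344) = -1/1344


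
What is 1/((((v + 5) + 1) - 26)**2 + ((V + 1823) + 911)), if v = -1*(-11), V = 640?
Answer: 1/3455 ≈ 0.00028944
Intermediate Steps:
v = 11
1/((((v + 5) + 1) - 26)**2 + ((V + 1823) + 911)) = 1/((((11 + 5) + 1) - 26)**2 + ((640 + 1823) + 911)) = 1/(((16 + 1) - 26)**2 + (2463 + 911)) = 1/((17 - 26)**2 + 3374) = 1/((-9)**2 + 3374) = 1/(81 + 3374) = 1/3455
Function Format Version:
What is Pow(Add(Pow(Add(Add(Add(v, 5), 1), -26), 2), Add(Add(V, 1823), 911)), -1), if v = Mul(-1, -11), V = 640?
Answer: Rational(1, 3455) ≈ 0.00028944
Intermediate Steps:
v = 11
Pow(Add(Pow(Add(Add(Add(v, 5), 1), -26), 2), Add(Add(V, 1823), 911)), -1) = Pow(Add(Pow(Add(Add(Add(11, 5), 1), -26), 2), Add(Add(640, 1823), 911)), -1) = Pow(Add(Pow(Add(Add(16, 1), -26), 2), Add(2463, 911)), -1) = Pow(Add(Pow(Add(17, -26), 2), 3374), -1) = Pow(Add(Pow(-9, 2), 3374), -1) = Pow(Add(81, 3374), -1) = Pow(3455, -1) = Rational(1, 3455)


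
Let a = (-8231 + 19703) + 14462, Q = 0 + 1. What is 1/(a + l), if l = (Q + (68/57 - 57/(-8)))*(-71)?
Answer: 456/11524225 ≈ 3.9569e-5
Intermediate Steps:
Q = 1
a = 25934 (a = 11472 + 14462 = 25934)
l = -301679/456 (l = (1 + (68/57 - 57/(-8)))*(-71) = (1 + (68*(1/57) - 57*(-⅛)))*(-71) = (1 + (68/57 + 57/8))*(-71) = (1 + 3793/456)*(-71) = (4249/456)*(-71) = -301679/456 ≈ -661.58)
1/(a + l) = 1/(25934 - 301679/456) = 1/(11524225/456) = 456/11524225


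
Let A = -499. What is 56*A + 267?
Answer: -27677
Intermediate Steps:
56*A + 267 = 56*(-499) + 267 = -27944 + 267 = -27677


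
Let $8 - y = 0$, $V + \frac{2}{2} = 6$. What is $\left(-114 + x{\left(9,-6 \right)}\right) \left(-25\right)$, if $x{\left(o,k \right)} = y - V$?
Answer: $2775$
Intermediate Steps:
$V = 5$ ($V = -1 + 6 = 5$)
$y = 8$ ($y = 8 - 0 = 8 + 0 = 8$)
$x{\left(o,k \right)} = 3$ ($x{\left(o,k \right)} = 8 - 5 = 3$)
$\left(-114 + x{\left(9,-6 \right)}\right) \left(-25\right) = \left(-114 + 3\right) \left(-25\right) = \left(-111\right) \left(-25\right) = 2775$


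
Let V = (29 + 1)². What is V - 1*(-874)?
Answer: 1774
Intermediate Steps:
V = 900 (V = 30² = 900)
V - 1*(-874) = 900 - 1*(-874) = 900 + 874 = 1774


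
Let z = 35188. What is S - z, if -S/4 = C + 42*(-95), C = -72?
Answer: -18940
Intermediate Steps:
S = 16248 (S = -4*(-72 + 42*(-95)) = -4*(-72 - 3990) = -4*(-4062) = 16248)
S - z = 16248 - 1*35188 = 16248 - 35188 = -18940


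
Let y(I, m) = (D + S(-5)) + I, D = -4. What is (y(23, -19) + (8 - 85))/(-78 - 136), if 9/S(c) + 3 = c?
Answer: 473/1712 ≈ 0.27629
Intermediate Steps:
S(c) = 9/(-3 + c)
y(I, m) = -41/8 + I (y(I, m) = (-4 + 9/(-3 - 5)) + I = (-4 + 9/(-8)) + I = (-4 + 9*(-1/8)) + I = (-4 - 9/8) + I = -41/8 + I)
(y(23, -19) + (8 - 85))/(-78 - 136) = ((-41/8 + 23) + (8 - 85))/(-78 - 136) = (143/8 - 77)/(-214) = -473/8*(-1/214) = 473/1712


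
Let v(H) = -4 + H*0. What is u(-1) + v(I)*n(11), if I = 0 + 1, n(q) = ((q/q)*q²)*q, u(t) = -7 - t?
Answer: -5330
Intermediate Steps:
n(q) = q³ (n(q) = (1*q²)*q = q²*q = q³)
I = 1
v(H) = -4 (v(H) = -4 + 0 = -4)
u(-1) + v(I)*n(11) = (-7 - 1*(-1)) - 4*11³ = (-7 + 1) - 4*1331 = -6 - 5324 = -5330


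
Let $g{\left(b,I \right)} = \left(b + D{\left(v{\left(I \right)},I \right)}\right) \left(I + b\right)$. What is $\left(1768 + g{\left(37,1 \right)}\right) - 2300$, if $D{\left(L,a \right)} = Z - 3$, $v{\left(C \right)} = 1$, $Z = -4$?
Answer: $608$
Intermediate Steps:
$D{\left(L,a \right)} = -7$ ($D{\left(L,a \right)} = -4 - 3 = -7$)
$g{\left(b,I \right)} = \left(-7 + b\right) \left(I + b\right)$ ($g{\left(b,I \right)} = \left(b - 7\right) \left(I + b\right) = \left(-7 + b\right) \left(I + b\right)$)
$\left(1768 + g{\left(37,1 \right)}\right) - 2300 = \left(1768 + \left(37^{2} - 7 - 259 + 1 \cdot 37\right)\right) - 2300 = \left(1768 + \left(1369 - 7 - 259 + 37\right)\right) - 2300 = \left(1768 + 1140\right) - 2300 = 2908 - 2300 = 608$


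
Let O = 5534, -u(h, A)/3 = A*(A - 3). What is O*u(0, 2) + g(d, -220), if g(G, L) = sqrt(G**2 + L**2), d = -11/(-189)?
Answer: 33204 + 11*sqrt(14288401)/189 ≈ 33424.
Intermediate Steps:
u(h, A) = -3*A*(-3 + A) (u(h, A) = -3*A*(A - 3) = -3*A*(-3 + A))
d = 11/189 (d = -11*(-1/189) = 11/189 ≈ 0.058201)
O*u(0, 2) + g(d, -220) = 5534*(3*2*(3 - 1*2)) + sqrt((11/189)**2 + (-220)**2) = 5534*(3*2*(3 - 2)) + sqrt(121/35721 + 48400) = 5534*(3*2*1) + sqrt(1728896521/35721) = 5534*6 + 11*sqrt(14288401)/189 = 33204 + 11*sqrt(14288401)/189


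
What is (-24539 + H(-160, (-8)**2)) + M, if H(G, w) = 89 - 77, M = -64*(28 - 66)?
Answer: -22095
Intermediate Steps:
M = 2432 (M = -64*(-38) = 2432)
H(G, w) = 12
(-24539 + H(-160, (-8)**2)) + M = (-24539 + 12) + 2432 = -24527 + 2432 = -22095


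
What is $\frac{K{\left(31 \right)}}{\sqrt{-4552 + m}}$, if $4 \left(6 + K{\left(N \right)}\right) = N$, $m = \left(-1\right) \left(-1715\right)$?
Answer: $- \frac{7 i \sqrt{2837}}{11348} \approx - 0.032856 i$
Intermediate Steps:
$m = 1715$
$K{\left(N \right)} = -6 + \frac{N}{4}$
$\frac{K{\left(31 \right)}}{\sqrt{-4552 + m}} = \frac{-6 + \frac{1}{4} \cdot 31}{\sqrt{-4552 + 1715}} = \frac{-6 + \frac{31}{4}}{\sqrt{-2837}} = \frac{7}{4 i \sqrt{2837}} = \frac{7 \left(- \frac{i \sqrt{2837}}{2837}\right)}{4} = - \frac{7 i \sqrt{2837}}{11348}$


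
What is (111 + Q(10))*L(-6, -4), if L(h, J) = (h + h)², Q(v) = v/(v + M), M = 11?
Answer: 112368/7 ≈ 16053.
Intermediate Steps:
Q(v) = v/(11 + v) (Q(v) = v/(v + 11) = v/(11 + v))
L(h, J) = 4*h² (L(h, J) = (2*h)² = 4*h²)
(111 + Q(10))*L(-6, -4) = (111 + 10/(11 + 10))*(4*(-6)²) = (111 + 10/21)*(4*36) = (111 + 10*(1/21))*144 = (111 + 10/21)*144 = (2341/21)*144 = 112368/7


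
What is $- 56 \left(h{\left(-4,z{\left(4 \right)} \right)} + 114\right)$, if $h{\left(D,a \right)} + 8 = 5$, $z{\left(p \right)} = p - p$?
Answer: $-6216$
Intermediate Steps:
$z{\left(p \right)} = 0$
$h{\left(D,a \right)} = -3$ ($h{\left(D,a \right)} = -8 + 5 = -3$)
$- 56 \left(h{\left(-4,z{\left(4 \right)} \right)} + 114\right) = - 56 \left(-3 + 114\right) = \left(-56\right) 111 = -6216$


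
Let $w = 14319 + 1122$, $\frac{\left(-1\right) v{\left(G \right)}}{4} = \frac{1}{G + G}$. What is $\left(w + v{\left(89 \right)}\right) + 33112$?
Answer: $\frac{4321215}{89} \approx 48553.0$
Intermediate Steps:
$v{\left(G \right)} = - \frac{2}{G}$ ($v{\left(G \right)} = - \frac{4}{G + G} = - \frac{4}{2 G} = - 4 \frac{1}{2 G} = - \frac{2}{G}$)
$w = 15441$
$\left(w + v{\left(89 \right)}\right) + 33112 = \left(15441 - \frac{2}{89}\right) + 33112 = \frac{1374247}{89} + 33112 = \frac{4321215}{89}$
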